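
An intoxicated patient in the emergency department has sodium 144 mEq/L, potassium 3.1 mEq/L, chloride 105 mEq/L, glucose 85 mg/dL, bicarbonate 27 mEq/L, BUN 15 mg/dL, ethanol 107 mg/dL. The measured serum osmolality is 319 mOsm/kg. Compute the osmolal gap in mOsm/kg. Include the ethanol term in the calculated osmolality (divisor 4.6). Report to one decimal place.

Calculated osmolality = 2·Na + glucose/18 + BUN/2.8 + ethanol/4.6
= 2·144 + 85/18 + 15/2.8 + 107/4.6
= 288 + 4.72 + 5.36 + 23.26
= 321.34 mOsm/kg ≈ 321.3 mOsm/kg
Osmolar gap = measured − calculated = 319 − 321.3 = -2.3 mOsm/kg

-2.3 mOsm/kg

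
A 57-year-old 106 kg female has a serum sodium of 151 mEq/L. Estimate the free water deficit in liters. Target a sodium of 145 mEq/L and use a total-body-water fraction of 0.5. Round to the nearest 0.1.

2.2 L

TBW = 0.5 · 106 = 53 L
Free water deficit = TBW · (Na/145 − 1)
= 53 · (151/145 − 1)
= 53 · 0.0414
= 2.19 L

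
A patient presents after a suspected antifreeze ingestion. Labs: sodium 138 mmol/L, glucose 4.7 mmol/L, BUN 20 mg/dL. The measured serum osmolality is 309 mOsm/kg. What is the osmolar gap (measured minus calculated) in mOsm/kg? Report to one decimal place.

Calculated osmolality = 2·Na + glucose + BUN/2.8
= 2·138 + 4.7 + 20/2.8
= 276 + 4.70 + 7.14
= 287.84 mOsm/kg ≈ 287.8 mOsm/kg
Osmolar gap = measured − calculated = 309 − 287.8 = 21.2 mOsm/kg

21.2 mOsm/kg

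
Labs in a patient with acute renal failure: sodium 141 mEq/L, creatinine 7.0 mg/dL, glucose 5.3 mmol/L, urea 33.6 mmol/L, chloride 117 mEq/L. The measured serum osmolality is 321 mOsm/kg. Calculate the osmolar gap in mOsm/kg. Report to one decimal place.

0.1 mOsm/kg

Calculated osmolality = 2·Na + glucose + urea
= 2·141 + 5.3 + 33.6
= 282 + 5.30 + 33.60
= 320.9 mOsm/kg ≈ 320.9 mOsm/kg
Osmolar gap = measured − calculated = 321 − 320.9 = 0.1 mOsm/kg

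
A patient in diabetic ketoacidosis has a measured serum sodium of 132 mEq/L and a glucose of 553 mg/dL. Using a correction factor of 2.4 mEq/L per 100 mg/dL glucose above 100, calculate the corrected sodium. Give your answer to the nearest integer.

143 mEq/L

Corrected Na = measured Na + 2.4 · (glucose − 100)/100
= 132 + 2.4 · (553 − 100)/100
= 132 + 10.9
= 142.9 mEq/L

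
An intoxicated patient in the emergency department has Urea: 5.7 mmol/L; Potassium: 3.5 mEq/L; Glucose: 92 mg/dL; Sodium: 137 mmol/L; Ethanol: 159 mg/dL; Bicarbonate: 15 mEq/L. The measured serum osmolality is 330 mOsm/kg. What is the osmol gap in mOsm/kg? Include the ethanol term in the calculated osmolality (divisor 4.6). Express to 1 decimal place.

10.6 mOsm/kg

Calculated osmolality = 2·Na + glucose/18 + urea + ethanol/4.6
= 2·137 + 92/18 + 5.7 + 159/4.6
= 274 + 5.11 + 5.70 + 34.57
= 319.38 mOsm/kg ≈ 319.4 mOsm/kg
Osmolar gap = measured − calculated = 330 − 319.4 = 10.6 mOsm/kg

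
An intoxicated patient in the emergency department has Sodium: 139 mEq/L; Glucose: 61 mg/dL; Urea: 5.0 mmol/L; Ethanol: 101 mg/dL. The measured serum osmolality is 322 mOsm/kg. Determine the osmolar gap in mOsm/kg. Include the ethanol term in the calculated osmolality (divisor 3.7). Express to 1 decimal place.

Calculated osmolality = 2·Na + glucose/18 + urea + ethanol/3.7
= 2·139 + 61/18 + 5 + 101/3.7
= 278 + 3.39 + 5 + 27.30
= 313.69 mOsm/kg ≈ 313.7 mOsm/kg
Osmolar gap = measured − calculated = 322 − 313.7 = 8.3 mOsm/kg

8.3 mOsm/kg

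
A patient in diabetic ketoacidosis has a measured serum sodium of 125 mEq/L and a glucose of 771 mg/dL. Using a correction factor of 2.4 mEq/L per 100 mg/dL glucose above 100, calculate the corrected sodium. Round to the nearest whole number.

Corrected Na = measured Na + 2.4 · (glucose − 100)/100
= 125 + 2.4 · (771 − 100)/100
= 125 + 16.1
= 141.1 mEq/L

141 mEq/L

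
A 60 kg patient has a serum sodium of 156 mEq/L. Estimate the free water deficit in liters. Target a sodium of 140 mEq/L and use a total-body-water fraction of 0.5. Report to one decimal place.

TBW = 0.5 · 60 = 30 L
Free water deficit = TBW · (Na/140 − 1)
= 30 · (156/140 − 1)
= 30 · 0.1143
= 3.43 L

3.4 L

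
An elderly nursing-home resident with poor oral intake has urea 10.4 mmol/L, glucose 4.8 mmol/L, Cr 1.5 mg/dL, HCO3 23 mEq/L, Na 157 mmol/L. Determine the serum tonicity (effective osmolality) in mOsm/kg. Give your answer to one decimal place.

Effective osmolality excludes urea (freely permeant across cell membranes):
2·Na + glucose
= 2·157 + 4.8
= 314 + 4.8
= 318.8 mOsm/kg

318.8 mOsm/kg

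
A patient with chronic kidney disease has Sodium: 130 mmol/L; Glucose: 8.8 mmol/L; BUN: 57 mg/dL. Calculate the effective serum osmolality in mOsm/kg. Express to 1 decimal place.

Effective osmolality excludes urea (freely permeant across cell membranes):
2·Na + glucose
= 2·130 + 8.8
= 260 + 8.8
= 268.8 mOsm/kg

268.8 mOsm/kg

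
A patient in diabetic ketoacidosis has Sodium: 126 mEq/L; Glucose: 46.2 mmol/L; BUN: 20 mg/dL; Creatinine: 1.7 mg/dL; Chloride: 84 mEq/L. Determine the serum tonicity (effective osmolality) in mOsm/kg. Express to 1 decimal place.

Effective osmolality excludes urea (freely permeant across cell membranes):
2·Na + glucose
= 2·126 + 46.2
= 252 + 46.2
= 298.2 mOsm/kg

298.2 mOsm/kg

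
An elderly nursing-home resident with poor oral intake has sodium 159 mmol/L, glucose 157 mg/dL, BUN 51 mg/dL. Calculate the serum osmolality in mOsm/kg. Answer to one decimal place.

Calculated osmolality = 2·Na + glucose/18 + BUN/2.8
= 2·159 + 157/18 + 51/2.8
= 318 + 8.72 + 18.21
= 344.93 mOsm/kg

344.9 mOsm/kg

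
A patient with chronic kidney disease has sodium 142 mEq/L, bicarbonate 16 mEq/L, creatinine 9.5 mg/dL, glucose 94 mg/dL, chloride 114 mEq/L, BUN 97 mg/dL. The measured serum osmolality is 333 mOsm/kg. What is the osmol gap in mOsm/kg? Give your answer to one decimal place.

Calculated osmolality = 2·Na + glucose/18 + BUN/2.8
= 2·142 + 94/18 + 97/2.8
= 284 + 5.22 + 34.64
= 323.86 mOsm/kg ≈ 323.9 mOsm/kg
Osmolar gap = measured − calculated = 333 − 323.9 = 9.1 mOsm/kg

9.1 mOsm/kg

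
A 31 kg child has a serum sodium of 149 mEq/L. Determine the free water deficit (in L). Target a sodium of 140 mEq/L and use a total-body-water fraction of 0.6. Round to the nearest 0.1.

TBW = 0.6 · 31 = 18.6 L
Free water deficit = TBW · (Na/140 − 1)
= 18.6 · (149/140 − 1)
= 18.6 · 0.0643
= 1.2 L

1.2 L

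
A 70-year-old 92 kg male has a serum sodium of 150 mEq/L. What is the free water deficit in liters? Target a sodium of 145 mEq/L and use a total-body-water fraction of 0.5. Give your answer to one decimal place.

TBW = 0.5 · 92 = 46 L
Free water deficit = TBW · (Na/145 − 1)
= 46 · (150/145 − 1)
= 46 · 0.0345
= 1.59 L

1.6 L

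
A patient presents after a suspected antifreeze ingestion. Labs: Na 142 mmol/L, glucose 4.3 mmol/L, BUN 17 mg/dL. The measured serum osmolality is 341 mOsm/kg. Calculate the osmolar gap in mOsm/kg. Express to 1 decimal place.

Calculated osmolality = 2·Na + glucose + BUN/2.8
= 2·142 + 4.3 + 17/2.8
= 284 + 4.30 + 6.07
= 294.37 mOsm/kg ≈ 294.4 mOsm/kg
Osmolar gap = measured − calculated = 341 − 294.4 = 46.6 mOsm/kg

46.6 mOsm/kg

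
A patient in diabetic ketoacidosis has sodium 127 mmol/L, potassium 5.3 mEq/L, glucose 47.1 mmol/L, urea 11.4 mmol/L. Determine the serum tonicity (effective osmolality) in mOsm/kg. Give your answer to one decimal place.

301.1 mOsm/kg

Effective osmolality excludes urea (freely permeant across cell membranes):
2·Na + glucose
= 2·127 + 47.1
= 254 + 47.1
= 301.1 mOsm/kg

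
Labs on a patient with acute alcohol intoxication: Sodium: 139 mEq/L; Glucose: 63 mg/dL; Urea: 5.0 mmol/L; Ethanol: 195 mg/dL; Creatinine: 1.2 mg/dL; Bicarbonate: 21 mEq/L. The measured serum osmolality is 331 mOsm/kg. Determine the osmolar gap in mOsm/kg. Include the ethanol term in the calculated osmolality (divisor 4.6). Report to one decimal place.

Calculated osmolality = 2·Na + glucose/18 + urea + ethanol/4.6
= 2·139 + 63/18 + 5 + 195/4.6
= 278 + 3.50 + 5 + 42.39
= 328.89 mOsm/kg ≈ 328.9 mOsm/kg
Osmolar gap = measured − calculated = 331 − 328.9 = 2.1 mOsm/kg

2.1 mOsm/kg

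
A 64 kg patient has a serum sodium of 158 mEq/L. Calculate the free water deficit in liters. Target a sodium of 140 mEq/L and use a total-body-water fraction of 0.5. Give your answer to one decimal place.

4.1 L

TBW = 0.5 · 64 = 32 L
Free water deficit = TBW · (Na/140 − 1)
= 32 · (158/140 − 1)
= 32 · 0.1286
= 4.12 L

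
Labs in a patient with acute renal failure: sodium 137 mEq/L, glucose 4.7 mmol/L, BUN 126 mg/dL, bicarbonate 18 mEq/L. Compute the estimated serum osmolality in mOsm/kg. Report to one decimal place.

323.7 mOsm/kg

Calculated osmolality = 2·Na + glucose + BUN/2.8
= 2·137 + 4.7 + 126/2.8
= 274 + 4.70 + 45
= 323.7 mOsm/kg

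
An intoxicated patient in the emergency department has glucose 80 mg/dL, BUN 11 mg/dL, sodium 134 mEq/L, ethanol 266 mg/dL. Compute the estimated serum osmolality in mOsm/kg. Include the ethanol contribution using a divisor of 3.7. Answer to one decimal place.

348.3 mOsm/kg

Calculated osmolality = 2·Na + glucose/18 + BUN/2.8 + ethanol/3.7
= 2·134 + 80/18 + 11/2.8 + 266/3.7
= 268 + 4.44 + 3.93 + 71.89
= 348.26 mOsm/kg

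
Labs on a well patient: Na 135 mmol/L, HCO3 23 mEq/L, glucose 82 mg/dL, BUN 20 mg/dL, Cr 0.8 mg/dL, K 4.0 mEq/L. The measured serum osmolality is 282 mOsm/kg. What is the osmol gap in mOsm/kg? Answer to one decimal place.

Calculated osmolality = 2·Na + glucose/18 + BUN/2.8
= 2·135 + 82/18 + 20/2.8
= 270 + 4.56 + 7.14
= 281.7 mOsm/kg ≈ 281.7 mOsm/kg
Osmolar gap = measured − calculated = 282 − 281.7 = 0.3 mOsm/kg

0.3 mOsm/kg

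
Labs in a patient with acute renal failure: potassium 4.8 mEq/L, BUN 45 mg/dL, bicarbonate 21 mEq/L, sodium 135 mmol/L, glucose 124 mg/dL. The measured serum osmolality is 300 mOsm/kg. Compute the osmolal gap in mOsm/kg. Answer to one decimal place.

7.0 mOsm/kg

Calculated osmolality = 2·Na + glucose/18 + BUN/2.8
= 2·135 + 124/18 + 45/2.8
= 270 + 6.89 + 16.07
= 292.96 mOsm/kg ≈ 293.0 mOsm/kg
Osmolar gap = measured − calculated = 300 − 293.0 = 7.0 mOsm/kg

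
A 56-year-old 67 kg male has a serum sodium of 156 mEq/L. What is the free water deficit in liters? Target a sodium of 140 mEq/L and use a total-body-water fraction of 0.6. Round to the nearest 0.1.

TBW = 0.6 · 67 = 40.2 L
Free water deficit = TBW · (Na/140 − 1)
= 40.2 · (156/140 − 1)
= 40.2 · 0.1143
= 4.59 L

4.6 L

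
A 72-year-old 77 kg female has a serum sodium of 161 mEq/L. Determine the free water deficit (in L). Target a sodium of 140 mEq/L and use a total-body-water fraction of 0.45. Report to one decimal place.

TBW = 0.45 · 77 = 34.65 L
Free water deficit = TBW · (Na/140 − 1)
= 34.65 · (161/140 − 1)
= 34.65 · 0.15
= 5.2 L

5.2 L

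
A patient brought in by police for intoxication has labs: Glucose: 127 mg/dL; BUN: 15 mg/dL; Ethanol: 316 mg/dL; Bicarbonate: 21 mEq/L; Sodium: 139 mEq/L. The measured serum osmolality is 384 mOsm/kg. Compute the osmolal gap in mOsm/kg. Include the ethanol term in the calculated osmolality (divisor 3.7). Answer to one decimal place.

8.2 mOsm/kg

Calculated osmolality = 2·Na + glucose/18 + BUN/2.8 + ethanol/3.7
= 2·139 + 127/18 + 15/2.8 + 316/3.7
= 278 + 7.06 + 5.36 + 85.41
= 375.83 mOsm/kg ≈ 375.8 mOsm/kg
Osmolar gap = measured − calculated = 384 − 375.8 = 8.2 mOsm/kg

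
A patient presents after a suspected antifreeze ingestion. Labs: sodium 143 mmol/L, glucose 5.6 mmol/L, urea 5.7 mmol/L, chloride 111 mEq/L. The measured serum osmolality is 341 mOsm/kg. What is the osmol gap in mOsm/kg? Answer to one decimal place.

Calculated osmolality = 2·Na + glucose + urea
= 2·143 + 5.6 + 5.7
= 286 + 5.60 + 5.70
= 297.3 mOsm/kg ≈ 297.3 mOsm/kg
Osmolar gap = measured − calculated = 341 − 297.3 = 43.7 mOsm/kg

43.7 mOsm/kg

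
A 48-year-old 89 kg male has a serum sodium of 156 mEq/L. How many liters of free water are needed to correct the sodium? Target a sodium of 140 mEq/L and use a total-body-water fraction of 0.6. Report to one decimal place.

TBW = 0.6 · 89 = 53.4 L
Free water deficit = TBW · (Na/140 − 1)
= 53.4 · (156/140 − 1)
= 53.4 · 0.1143
= 6.1 L

6.1 L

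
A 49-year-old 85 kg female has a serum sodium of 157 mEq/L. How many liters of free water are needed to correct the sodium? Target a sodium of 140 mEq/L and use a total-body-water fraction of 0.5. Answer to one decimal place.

TBW = 0.5 · 85 = 42.5 L
Free water deficit = TBW · (Na/140 − 1)
= 42.5 · (157/140 − 1)
= 42.5 · 0.1214
= 5.16 L

5.2 L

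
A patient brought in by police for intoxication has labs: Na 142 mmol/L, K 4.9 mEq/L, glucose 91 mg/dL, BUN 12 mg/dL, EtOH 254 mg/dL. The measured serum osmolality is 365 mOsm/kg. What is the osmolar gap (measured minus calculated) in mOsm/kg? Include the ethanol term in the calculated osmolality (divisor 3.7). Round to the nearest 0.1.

Calculated osmolality = 2·Na + glucose/18 + BUN/2.8 + ethanol/3.7
= 2·142 + 91/18 + 12/2.8 + 254/3.7
= 284 + 5.06 + 4.29 + 68.65
= 362 mOsm/kg ≈ 362.0 mOsm/kg
Osmolar gap = measured − calculated = 365 − 362.0 = 3.0 mOsm/kg

3.0 mOsm/kg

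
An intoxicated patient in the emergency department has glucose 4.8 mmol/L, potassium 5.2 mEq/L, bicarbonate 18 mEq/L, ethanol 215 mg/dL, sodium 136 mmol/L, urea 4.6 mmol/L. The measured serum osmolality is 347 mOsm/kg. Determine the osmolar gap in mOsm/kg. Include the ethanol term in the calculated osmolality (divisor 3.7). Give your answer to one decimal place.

Calculated osmolality = 2·Na + glucose + urea + ethanol/3.7
= 2·136 + 4.8 + 4.6 + 215/3.7
= 272 + 4.80 + 4.60 + 58.11
= 339.51 mOsm/kg ≈ 339.5 mOsm/kg
Osmolar gap = measured − calculated = 347 − 339.5 = 7.5 mOsm/kg

7.5 mOsm/kg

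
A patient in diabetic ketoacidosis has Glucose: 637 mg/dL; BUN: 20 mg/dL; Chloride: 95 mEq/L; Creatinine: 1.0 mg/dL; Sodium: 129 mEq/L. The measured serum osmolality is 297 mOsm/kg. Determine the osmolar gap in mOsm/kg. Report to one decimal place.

Calculated osmolality = 2·Na + glucose/18 + BUN/2.8
= 2·129 + 637/18 + 20/2.8
= 258 + 35.39 + 7.14
= 300.53 mOsm/kg ≈ 300.5 mOsm/kg
Osmolar gap = measured − calculated = 297 − 300.5 = -3.5 mOsm/kg

-3.5 mOsm/kg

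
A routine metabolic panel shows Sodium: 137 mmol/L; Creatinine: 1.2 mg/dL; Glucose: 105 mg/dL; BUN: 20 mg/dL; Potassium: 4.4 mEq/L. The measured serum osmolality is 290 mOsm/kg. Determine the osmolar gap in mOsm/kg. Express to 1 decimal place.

3.0 mOsm/kg

Calculated osmolality = 2·Na + glucose/18 + BUN/2.8
= 2·137 + 105/18 + 20/2.8
= 274 + 5.83 + 7.14
= 286.97 mOsm/kg ≈ 287.0 mOsm/kg
Osmolar gap = measured − calculated = 290 − 287.0 = 3.0 mOsm/kg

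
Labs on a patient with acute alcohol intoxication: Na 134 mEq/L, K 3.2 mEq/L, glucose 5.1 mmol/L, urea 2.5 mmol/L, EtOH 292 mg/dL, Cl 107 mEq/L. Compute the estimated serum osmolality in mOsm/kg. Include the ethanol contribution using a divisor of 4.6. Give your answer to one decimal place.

Calculated osmolality = 2·Na + glucose + urea + ethanol/4.6
= 2·134 + 5.1 + 2.5 + 292/4.6
= 268 + 5.10 + 2.50 + 63.48
= 339.08 mOsm/kg

339.1 mOsm/kg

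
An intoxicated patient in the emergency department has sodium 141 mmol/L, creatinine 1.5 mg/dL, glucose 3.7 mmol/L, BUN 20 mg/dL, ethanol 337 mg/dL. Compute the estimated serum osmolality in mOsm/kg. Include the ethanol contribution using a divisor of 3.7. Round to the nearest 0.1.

Calculated osmolality = 2·Na + glucose + BUN/2.8 + ethanol/3.7
= 2·141 + 3.7 + 20/2.8 + 337/3.7
= 282 + 3.70 + 7.14 + 91.08
= 383.92 mOsm/kg

383.9 mOsm/kg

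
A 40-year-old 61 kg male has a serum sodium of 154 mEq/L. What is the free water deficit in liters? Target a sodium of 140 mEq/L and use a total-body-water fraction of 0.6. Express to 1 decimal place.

3.7 L

TBW = 0.6 · 61 = 36.6 L
Free water deficit = TBW · (Na/140 − 1)
= 36.6 · (154/140 − 1)
= 36.6 · 0.1
= 3.66 L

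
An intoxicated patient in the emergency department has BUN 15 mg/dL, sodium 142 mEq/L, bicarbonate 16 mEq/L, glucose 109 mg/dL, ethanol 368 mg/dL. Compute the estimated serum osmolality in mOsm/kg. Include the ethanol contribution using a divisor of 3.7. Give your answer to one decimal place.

394.9 mOsm/kg

Calculated osmolality = 2·Na + glucose/18 + BUN/2.8 + ethanol/3.7
= 2·142 + 109/18 + 15/2.8 + 368/3.7
= 284 + 6.06 + 5.36 + 99.46
= 394.88 mOsm/kg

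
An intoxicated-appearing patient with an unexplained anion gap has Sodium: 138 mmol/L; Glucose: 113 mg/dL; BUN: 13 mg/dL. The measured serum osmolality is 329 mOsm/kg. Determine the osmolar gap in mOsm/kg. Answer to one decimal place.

42.1 mOsm/kg

Calculated osmolality = 2·Na + glucose/18 + BUN/2.8
= 2·138 + 113/18 + 13/2.8
= 276 + 6.28 + 4.64
= 286.92 mOsm/kg ≈ 286.9 mOsm/kg
Osmolar gap = measured − calculated = 329 − 286.9 = 42.1 mOsm/kg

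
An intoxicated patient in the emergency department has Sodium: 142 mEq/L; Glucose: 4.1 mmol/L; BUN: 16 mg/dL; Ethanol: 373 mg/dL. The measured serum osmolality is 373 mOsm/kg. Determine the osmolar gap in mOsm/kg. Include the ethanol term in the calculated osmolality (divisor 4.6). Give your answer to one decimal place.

Calculated osmolality = 2·Na + glucose + BUN/2.8 + ethanol/4.6
= 2·142 + 4.1 + 16/2.8 + 373/4.6
= 284 + 4.10 + 5.71 + 81.09
= 374.9 mOsm/kg ≈ 374.9 mOsm/kg
Osmolar gap = measured − calculated = 373 − 374.9 = -1.9 mOsm/kg

-1.9 mOsm/kg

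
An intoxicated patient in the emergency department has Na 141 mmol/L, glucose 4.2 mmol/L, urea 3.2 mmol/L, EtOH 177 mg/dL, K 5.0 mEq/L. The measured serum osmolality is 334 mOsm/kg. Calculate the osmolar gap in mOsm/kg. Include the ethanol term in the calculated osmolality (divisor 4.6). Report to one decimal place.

6.1 mOsm/kg

Calculated osmolality = 2·Na + glucose + urea + ethanol/4.6
= 2·141 + 4.2 + 3.2 + 177/4.6
= 282 + 4.20 + 3.20 + 38.48
= 327.88 mOsm/kg ≈ 327.9 mOsm/kg
Osmolar gap = measured − calculated = 334 − 327.9 = 6.1 mOsm/kg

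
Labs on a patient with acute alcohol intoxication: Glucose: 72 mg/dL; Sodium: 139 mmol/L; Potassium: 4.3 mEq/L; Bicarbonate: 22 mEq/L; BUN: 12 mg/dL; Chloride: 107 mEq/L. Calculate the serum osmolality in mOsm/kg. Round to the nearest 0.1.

286.3 mOsm/kg

Calculated osmolality = 2·Na + glucose/18 + BUN/2.8
= 2·139 + 72/18 + 12/2.8
= 278 + 4 + 4.29
= 286.29 mOsm/kg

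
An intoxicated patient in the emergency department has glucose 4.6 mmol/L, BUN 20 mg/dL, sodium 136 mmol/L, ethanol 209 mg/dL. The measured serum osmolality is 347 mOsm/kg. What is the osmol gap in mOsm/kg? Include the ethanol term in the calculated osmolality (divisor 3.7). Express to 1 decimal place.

Calculated osmolality = 2·Na + glucose + BUN/2.8 + ethanol/3.7
= 2·136 + 4.6 + 20/2.8 + 209/3.7
= 272 + 4.60 + 7.14 + 56.49
= 340.23 mOsm/kg ≈ 340.2 mOsm/kg
Osmolar gap = measured − calculated = 347 − 340.2 = 6.8 mOsm/kg

6.8 mOsm/kg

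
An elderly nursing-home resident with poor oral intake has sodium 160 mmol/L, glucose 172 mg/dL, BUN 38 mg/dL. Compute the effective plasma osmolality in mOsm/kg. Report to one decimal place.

Effective osmolality excludes urea (freely permeant across cell membranes):
2·Na + glucose/18
= 2·160 + 172/18
= 320 + 9.56
= 329.56 mOsm/kg

329.6 mOsm/kg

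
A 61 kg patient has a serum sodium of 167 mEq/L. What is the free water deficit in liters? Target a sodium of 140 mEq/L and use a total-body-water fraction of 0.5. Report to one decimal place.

5.9 L

TBW = 0.5 · 61 = 30.5 L
Free water deficit = TBW · (Na/140 − 1)
= 30.5 · (167/140 − 1)
= 30.5 · 0.1929
= 5.88 L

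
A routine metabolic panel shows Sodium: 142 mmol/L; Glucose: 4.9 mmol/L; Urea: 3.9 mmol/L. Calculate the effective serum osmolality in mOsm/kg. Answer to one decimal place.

Effective osmolality excludes urea (freely permeant across cell membranes):
2·Na + glucose
= 2·142 + 4.9
= 284 + 4.9
= 288.9 mOsm/kg

288.9 mOsm/kg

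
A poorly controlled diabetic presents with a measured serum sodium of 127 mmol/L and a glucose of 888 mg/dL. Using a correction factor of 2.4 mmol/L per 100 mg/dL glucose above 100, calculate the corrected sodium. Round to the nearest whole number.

Corrected Na = measured Na + 2.4 · (glucose − 100)/100
= 127 + 2.4 · (888 − 100)/100
= 127 + 18.9
= 145.9 mmol/L

146 mmol/L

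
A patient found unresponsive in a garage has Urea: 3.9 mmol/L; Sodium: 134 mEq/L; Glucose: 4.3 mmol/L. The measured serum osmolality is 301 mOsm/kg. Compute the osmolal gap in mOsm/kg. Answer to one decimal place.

Calculated osmolality = 2·Na + glucose + urea
= 2·134 + 4.3 + 3.9
= 268 + 4.30 + 3.90
= 276.2 mOsm/kg ≈ 276.2 mOsm/kg
Osmolar gap = measured − calculated = 301 − 276.2 = 24.8 mOsm/kg

24.8 mOsm/kg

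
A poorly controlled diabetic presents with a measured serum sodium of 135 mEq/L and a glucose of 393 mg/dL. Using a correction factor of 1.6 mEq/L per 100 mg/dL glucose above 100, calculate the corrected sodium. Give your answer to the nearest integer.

140 mEq/L

Corrected Na = measured Na + 1.6 · (glucose − 100)/100
= 135 + 1.6 · (393 − 100)/100
= 135 + 4.7
= 139.7 mEq/L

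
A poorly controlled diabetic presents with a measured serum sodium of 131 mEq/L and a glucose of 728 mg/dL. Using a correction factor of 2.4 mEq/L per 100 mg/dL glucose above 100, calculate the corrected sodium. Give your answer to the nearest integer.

Corrected Na = measured Na + 2.4 · (glucose − 100)/100
= 131 + 2.4 · (728 − 100)/100
= 131 + 15.1
= 146.1 mEq/L

146 mEq/L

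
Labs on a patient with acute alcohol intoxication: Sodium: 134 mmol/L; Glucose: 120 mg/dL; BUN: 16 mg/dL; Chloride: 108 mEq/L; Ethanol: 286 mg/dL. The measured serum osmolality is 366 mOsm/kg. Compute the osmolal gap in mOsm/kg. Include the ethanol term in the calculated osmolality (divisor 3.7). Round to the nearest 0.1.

Calculated osmolality = 2·Na + glucose/18 + BUN/2.8 + ethanol/3.7
= 2·134 + 120/18 + 16/2.8 + 286/3.7
= 268 + 6.67 + 5.71 + 77.30
= 357.68 mOsm/kg ≈ 357.7 mOsm/kg
Osmolar gap = measured − calculated = 366 − 357.7 = 8.3 mOsm/kg

8.3 mOsm/kg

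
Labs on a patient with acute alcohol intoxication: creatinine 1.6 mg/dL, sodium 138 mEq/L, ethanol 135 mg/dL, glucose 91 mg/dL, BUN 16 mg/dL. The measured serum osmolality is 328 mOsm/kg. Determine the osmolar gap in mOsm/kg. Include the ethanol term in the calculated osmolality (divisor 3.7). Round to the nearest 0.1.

4.7 mOsm/kg

Calculated osmolality = 2·Na + glucose/18 + BUN/2.8 + ethanol/3.7
= 2·138 + 91/18 + 16/2.8 + 135/3.7
= 276 + 5.06 + 5.71 + 36.49
= 323.26 mOsm/kg ≈ 323.3 mOsm/kg
Osmolar gap = measured − calculated = 328 − 323.3 = 4.7 mOsm/kg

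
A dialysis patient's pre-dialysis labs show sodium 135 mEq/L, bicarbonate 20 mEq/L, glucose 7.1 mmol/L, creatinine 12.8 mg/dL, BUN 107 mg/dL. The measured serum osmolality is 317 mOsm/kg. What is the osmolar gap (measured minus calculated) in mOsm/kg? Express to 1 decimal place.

Calculated osmolality = 2·Na + glucose + BUN/2.8
= 2·135 + 7.1 + 107/2.8
= 270 + 7.10 + 38.21
= 315.31 mOsm/kg ≈ 315.3 mOsm/kg
Osmolar gap = measured − calculated = 317 − 315.3 = 1.7 mOsm/kg

1.7 mOsm/kg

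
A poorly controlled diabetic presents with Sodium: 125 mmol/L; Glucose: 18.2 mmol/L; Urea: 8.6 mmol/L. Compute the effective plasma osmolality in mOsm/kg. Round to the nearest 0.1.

268.2 mOsm/kg

Effective osmolality excludes urea (freely permeant across cell membranes):
2·Na + glucose
= 2·125 + 18.2
= 250 + 18.2
= 268.2 mOsm/kg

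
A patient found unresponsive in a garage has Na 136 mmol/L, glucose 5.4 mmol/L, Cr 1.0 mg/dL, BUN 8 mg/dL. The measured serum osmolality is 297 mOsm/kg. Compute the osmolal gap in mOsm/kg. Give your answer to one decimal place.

Calculated osmolality = 2·Na + glucose + BUN/2.8
= 2·136 + 5.4 + 8/2.8
= 272 + 5.40 + 2.86
= 280.26 mOsm/kg ≈ 280.3 mOsm/kg
Osmolar gap = measured − calculated = 297 − 280.3 = 16.7 mOsm/kg

16.7 mOsm/kg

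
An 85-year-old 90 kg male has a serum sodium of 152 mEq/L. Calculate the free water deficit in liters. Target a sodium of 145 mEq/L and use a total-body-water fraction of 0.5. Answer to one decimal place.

2.2 L

TBW = 0.5 · 90 = 45 L
Free water deficit = TBW · (Na/145 − 1)
= 45 · (152/145 − 1)
= 45 · 0.0483
= 2.17 L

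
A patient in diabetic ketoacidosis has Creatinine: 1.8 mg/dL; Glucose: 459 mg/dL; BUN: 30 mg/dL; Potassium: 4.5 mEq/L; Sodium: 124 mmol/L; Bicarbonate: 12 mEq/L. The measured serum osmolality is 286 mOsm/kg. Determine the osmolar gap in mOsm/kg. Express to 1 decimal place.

1.8 mOsm/kg

Calculated osmolality = 2·Na + glucose/18 + BUN/2.8
= 2·124 + 459/18 + 30/2.8
= 248 + 25.50 + 10.71
= 284.21 mOsm/kg ≈ 284.2 mOsm/kg
Osmolar gap = measured − calculated = 286 − 284.2 = 1.8 mOsm/kg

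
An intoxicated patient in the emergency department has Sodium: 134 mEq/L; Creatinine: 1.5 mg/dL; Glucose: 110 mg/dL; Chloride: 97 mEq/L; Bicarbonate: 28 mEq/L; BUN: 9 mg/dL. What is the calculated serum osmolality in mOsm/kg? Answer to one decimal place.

277.3 mOsm/kg

Calculated osmolality = 2·Na + glucose/18 + BUN/2.8
= 2·134 + 110/18 + 9/2.8
= 268 + 6.11 + 3.21
= 277.32 mOsm/kg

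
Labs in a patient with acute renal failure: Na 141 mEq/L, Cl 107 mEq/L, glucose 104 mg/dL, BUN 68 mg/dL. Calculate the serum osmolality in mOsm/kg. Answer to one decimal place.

Calculated osmolality = 2·Na + glucose/18 + BUN/2.8
= 2·141 + 104/18 + 68/2.8
= 282 + 5.78 + 24.29
= 312.07 mOsm/kg

312.1 mOsm/kg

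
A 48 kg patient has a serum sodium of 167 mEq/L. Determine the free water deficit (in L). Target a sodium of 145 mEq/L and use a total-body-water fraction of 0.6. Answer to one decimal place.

TBW = 0.6 · 48 = 28.8 L
Free water deficit = TBW · (Na/145 − 1)
= 28.8 · (167/145 − 1)
= 28.8 · 0.1517
= 4.37 L

4.4 L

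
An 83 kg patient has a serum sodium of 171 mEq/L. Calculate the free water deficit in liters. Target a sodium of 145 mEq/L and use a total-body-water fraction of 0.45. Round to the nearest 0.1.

TBW = 0.45 · 83 = 37.35 L
Free water deficit = TBW · (Na/145 − 1)
= 37.35 · (171/145 − 1)
= 37.35 · 0.1793
= 6.7 L

6.7 L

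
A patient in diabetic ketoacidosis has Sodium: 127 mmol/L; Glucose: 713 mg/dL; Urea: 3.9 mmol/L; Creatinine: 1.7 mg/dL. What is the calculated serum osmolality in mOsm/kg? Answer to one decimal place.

Calculated osmolality = 2·Na + glucose/18 + urea
= 2·127 + 713/18 + 3.9
= 254 + 39.61 + 3.90
= 297.51 mOsm/kg

297.5 mOsm/kg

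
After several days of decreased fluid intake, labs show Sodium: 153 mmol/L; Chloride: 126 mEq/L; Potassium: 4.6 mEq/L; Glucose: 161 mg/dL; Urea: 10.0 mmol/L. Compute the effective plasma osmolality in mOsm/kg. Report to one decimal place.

Effective osmolality excludes urea (freely permeant across cell membranes):
2·Na + glucose/18
= 2·153 + 161/18
= 306 + 8.94
= 314.94 mOsm/kg

314.9 mOsm/kg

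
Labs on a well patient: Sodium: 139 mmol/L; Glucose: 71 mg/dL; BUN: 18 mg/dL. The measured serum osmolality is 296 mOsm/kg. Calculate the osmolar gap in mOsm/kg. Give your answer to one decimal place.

Calculated osmolality = 2·Na + glucose/18 + BUN/2.8
= 2·139 + 71/18 + 18/2.8
= 278 + 3.94 + 6.43
= 288.37 mOsm/kg ≈ 288.4 mOsm/kg
Osmolar gap = measured − calculated = 296 − 288.4 = 7.6 mOsm/kg

7.6 mOsm/kg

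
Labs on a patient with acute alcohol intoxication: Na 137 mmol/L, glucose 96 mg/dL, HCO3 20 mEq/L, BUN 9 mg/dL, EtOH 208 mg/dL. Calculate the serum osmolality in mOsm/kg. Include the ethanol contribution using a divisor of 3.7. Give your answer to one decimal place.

338.8 mOsm/kg

Calculated osmolality = 2·Na + glucose/18 + BUN/2.8 + ethanol/3.7
= 2·137 + 96/18 + 9/2.8 + 208/3.7
= 274 + 5.33 + 3.21 + 56.22
= 338.76 mOsm/kg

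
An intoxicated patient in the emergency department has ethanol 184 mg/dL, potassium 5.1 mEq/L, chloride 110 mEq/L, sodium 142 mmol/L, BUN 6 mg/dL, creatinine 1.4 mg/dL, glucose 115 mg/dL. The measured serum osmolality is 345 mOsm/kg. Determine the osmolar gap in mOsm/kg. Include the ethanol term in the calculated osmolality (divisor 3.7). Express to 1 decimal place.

2.7 mOsm/kg

Calculated osmolality = 2·Na + glucose/18 + BUN/2.8 + ethanol/3.7
= 2·142 + 115/18 + 6/2.8 + 184/3.7
= 284 + 6.39 + 2.14 + 49.73
= 342.26 mOsm/kg ≈ 342.3 mOsm/kg
Osmolar gap = measured − calculated = 345 − 342.3 = 2.7 mOsm/kg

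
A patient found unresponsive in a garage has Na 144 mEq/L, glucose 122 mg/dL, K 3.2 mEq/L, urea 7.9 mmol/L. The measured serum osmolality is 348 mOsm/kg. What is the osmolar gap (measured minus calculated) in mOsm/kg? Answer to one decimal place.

45.3 mOsm/kg

Calculated osmolality = 2·Na + glucose/18 + urea
= 2·144 + 122/18 + 7.9
= 288 + 6.78 + 7.90
= 302.68 mOsm/kg ≈ 302.7 mOsm/kg
Osmolar gap = measured − calculated = 348 − 302.7 = 45.3 mOsm/kg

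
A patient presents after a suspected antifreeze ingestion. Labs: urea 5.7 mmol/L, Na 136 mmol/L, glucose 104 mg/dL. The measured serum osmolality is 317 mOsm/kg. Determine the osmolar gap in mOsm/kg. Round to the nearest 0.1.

33.5 mOsm/kg

Calculated osmolality = 2·Na + glucose/18 + urea
= 2·136 + 104/18 + 5.7
= 272 + 5.78 + 5.70
= 283.48 mOsm/kg ≈ 283.5 mOsm/kg
Osmolar gap = measured − calculated = 317 − 283.5 = 33.5 mOsm/kg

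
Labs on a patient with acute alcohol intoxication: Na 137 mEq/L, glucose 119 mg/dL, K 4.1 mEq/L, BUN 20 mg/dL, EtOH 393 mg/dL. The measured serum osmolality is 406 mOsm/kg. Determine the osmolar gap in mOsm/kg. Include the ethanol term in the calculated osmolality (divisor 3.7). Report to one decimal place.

Calculated osmolality = 2·Na + glucose/18 + BUN/2.8 + ethanol/3.7
= 2·137 + 119/18 + 20/2.8 + 393/3.7
= 274 + 6.61 + 7.14 + 106.22
= 393.97 mOsm/kg ≈ 394.0 mOsm/kg
Osmolar gap = measured − calculated = 406 − 394.0 = 12.0 mOsm/kg

12.0 mOsm/kg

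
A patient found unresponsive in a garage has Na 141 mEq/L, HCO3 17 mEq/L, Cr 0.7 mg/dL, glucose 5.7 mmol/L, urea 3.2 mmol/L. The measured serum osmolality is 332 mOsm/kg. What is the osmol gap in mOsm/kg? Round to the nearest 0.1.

Calculated osmolality = 2·Na + glucose + urea
= 2·141 + 5.7 + 3.2
= 282 + 5.70 + 3.20
= 290.9 mOsm/kg ≈ 290.9 mOsm/kg
Osmolar gap = measured − calculated = 332 − 290.9 = 41.1 mOsm/kg

41.1 mOsm/kg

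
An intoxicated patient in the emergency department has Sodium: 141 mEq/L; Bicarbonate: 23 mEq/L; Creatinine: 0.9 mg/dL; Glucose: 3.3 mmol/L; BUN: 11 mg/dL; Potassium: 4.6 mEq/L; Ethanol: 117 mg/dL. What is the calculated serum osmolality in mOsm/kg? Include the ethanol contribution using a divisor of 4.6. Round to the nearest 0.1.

Calculated osmolality = 2·Na + glucose + BUN/2.8 + ethanol/4.6
= 2·141 + 3.3 + 11/2.8 + 117/4.6
= 282 + 3.30 + 3.93 + 25.43
= 314.66 mOsm/kg

314.7 mOsm/kg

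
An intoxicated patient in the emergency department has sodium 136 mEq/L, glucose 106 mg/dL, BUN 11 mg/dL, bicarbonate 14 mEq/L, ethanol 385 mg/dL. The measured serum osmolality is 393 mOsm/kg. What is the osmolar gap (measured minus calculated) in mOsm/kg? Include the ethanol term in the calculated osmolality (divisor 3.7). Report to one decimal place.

Calculated osmolality = 2·Na + glucose/18 + BUN/2.8 + ethanol/3.7
= 2·136 + 106/18 + 11/2.8 + 385/3.7
= 272 + 5.89 + 3.93 + 104.05
= 385.87 mOsm/kg ≈ 385.9 mOsm/kg
Osmolar gap = measured − calculated = 393 − 385.9 = 7.1 mOsm/kg

7.1 mOsm/kg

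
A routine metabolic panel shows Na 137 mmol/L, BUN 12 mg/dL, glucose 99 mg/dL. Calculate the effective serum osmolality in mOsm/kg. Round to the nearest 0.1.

279.5 mOsm/kg

Effective osmolality excludes urea (freely permeant across cell membranes):
2·Na + glucose/18
= 2·137 + 99/18
= 274 + 5.5
= 279.5 mOsm/kg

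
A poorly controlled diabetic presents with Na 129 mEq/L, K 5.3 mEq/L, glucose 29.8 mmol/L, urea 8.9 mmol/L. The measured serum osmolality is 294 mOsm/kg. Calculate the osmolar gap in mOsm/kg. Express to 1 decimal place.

Calculated osmolality = 2·Na + glucose + urea
= 2·129 + 29.8 + 8.9
= 258 + 29.80 + 8.90
= 296.7 mOsm/kg ≈ 296.7 mOsm/kg
Osmolar gap = measured − calculated = 294 − 296.7 = -2.7 mOsm/kg

-2.7 mOsm/kg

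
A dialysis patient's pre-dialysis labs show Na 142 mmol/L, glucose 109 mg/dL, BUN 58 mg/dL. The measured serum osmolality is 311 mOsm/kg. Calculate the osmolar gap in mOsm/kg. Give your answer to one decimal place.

0.2 mOsm/kg

Calculated osmolality = 2·Na + glucose/18 + BUN/2.8
= 2·142 + 109/18 + 58/2.8
= 284 + 6.06 + 20.71
= 310.77 mOsm/kg ≈ 310.8 mOsm/kg
Osmolar gap = measured − calculated = 311 − 310.8 = 0.2 mOsm/kg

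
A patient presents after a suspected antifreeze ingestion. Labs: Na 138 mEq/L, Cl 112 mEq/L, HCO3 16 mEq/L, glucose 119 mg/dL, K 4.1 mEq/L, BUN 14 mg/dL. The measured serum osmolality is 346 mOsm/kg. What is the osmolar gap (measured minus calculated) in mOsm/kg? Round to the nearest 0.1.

58.4 mOsm/kg

Calculated osmolality = 2·Na + glucose/18 + BUN/2.8
= 2·138 + 119/18 + 14/2.8
= 276 + 6.61 + 5
= 287.61 mOsm/kg ≈ 287.6 mOsm/kg
Osmolar gap = measured − calculated = 346 − 287.6 = 58.4 mOsm/kg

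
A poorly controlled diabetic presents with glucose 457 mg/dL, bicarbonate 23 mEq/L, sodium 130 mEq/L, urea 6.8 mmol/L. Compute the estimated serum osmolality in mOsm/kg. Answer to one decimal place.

292.2 mOsm/kg

Calculated osmolality = 2·Na + glucose/18 + urea
= 2·130 + 457/18 + 6.8
= 260 + 25.39 + 6.80
= 292.19 mOsm/kg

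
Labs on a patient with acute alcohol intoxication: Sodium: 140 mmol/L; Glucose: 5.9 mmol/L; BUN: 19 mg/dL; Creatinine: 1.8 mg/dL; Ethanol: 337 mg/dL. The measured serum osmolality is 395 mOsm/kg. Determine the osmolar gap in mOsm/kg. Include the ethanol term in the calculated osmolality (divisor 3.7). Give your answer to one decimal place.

Calculated osmolality = 2·Na + glucose + BUN/2.8 + ethanol/3.7
= 2·140 + 5.9 + 19/2.8 + 337/3.7
= 280 + 5.90 + 6.79 + 91.08
= 383.77 mOsm/kg ≈ 383.8 mOsm/kg
Osmolar gap = measured − calculated = 395 − 383.8 = 11.2 mOsm/kg

11.2 mOsm/kg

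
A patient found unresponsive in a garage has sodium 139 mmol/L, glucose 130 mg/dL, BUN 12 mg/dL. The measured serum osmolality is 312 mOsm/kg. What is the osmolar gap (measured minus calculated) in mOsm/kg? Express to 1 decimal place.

Calculated osmolality = 2·Na + glucose/18 + BUN/2.8
= 2·139 + 130/18 + 12/2.8
= 278 + 7.22 + 4.29
= 289.51 mOsm/kg ≈ 289.5 mOsm/kg
Osmolar gap = measured − calculated = 312 − 289.5 = 22.5 mOsm/kg

22.5 mOsm/kg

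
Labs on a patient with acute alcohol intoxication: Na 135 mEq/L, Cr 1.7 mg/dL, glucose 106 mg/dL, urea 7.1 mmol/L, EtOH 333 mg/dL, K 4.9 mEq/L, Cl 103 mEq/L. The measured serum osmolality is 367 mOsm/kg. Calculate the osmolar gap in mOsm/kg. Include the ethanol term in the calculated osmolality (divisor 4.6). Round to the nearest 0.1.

11.6 mOsm/kg

Calculated osmolality = 2·Na + glucose/18 + urea + ethanol/4.6
= 2·135 + 106/18 + 7.1 + 333/4.6
= 270 + 5.89 + 7.10 + 72.39
= 355.38 mOsm/kg ≈ 355.4 mOsm/kg
Osmolar gap = measured − calculated = 367 − 355.4 = 11.6 mOsm/kg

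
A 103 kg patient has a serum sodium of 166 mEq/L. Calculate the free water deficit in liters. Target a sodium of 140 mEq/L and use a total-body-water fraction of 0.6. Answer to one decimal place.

TBW = 0.6 · 103 = 61.8 L
Free water deficit = TBW · (Na/140 − 1)
= 61.8 · (166/140 − 1)
= 61.8 · 0.1857
= 11.48 L

11.5 L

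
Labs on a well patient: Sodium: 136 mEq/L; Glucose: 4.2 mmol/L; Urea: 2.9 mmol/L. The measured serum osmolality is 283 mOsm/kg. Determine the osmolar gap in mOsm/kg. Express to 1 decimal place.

3.9 mOsm/kg

Calculated osmolality = 2·Na + glucose + urea
= 2·136 + 4.2 + 2.9
= 272 + 4.20 + 2.90
= 279.1 mOsm/kg ≈ 279.1 mOsm/kg
Osmolar gap = measured − calculated = 283 − 279.1 = 3.9 mOsm/kg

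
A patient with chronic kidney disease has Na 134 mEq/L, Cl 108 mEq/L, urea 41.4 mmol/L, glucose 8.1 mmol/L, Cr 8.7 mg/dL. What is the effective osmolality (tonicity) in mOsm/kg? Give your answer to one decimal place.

276.1 mOsm/kg

Effective osmolality excludes urea (freely permeant across cell membranes):
2·Na + glucose
= 2·134 + 8.1
= 268 + 8.1
= 276.1 mOsm/kg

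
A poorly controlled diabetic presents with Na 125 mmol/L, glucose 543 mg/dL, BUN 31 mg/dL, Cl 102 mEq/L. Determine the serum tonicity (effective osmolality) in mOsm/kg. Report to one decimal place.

280.2 mOsm/kg

Effective osmolality excludes urea (freely permeant across cell membranes):
2·Na + glucose/18
= 2·125 + 543/18
= 250 + 30.17
= 280.17 mOsm/kg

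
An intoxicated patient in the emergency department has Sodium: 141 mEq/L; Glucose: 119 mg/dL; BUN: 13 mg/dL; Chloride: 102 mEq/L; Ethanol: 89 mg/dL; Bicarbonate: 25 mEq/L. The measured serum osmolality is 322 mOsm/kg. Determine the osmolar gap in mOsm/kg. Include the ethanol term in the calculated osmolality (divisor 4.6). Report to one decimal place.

Calculated osmolality = 2·Na + glucose/18 + BUN/2.8 + ethanol/4.6
= 2·141 + 119/18 + 13/2.8 + 89/4.6
= 282 + 6.61 + 4.64 + 19.35
= 312.6 mOsm/kg ≈ 312.6 mOsm/kg
Osmolar gap = measured − calculated = 322 − 312.6 = 9.4 mOsm/kg

9.4 mOsm/kg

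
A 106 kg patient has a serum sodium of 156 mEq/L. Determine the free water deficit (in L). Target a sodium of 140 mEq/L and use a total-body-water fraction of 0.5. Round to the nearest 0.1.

TBW = 0.5 · 106 = 53 L
Free water deficit = TBW · (Na/140 − 1)
= 53 · (156/140 − 1)
= 53 · 0.1143
= 6.06 L

6.1 L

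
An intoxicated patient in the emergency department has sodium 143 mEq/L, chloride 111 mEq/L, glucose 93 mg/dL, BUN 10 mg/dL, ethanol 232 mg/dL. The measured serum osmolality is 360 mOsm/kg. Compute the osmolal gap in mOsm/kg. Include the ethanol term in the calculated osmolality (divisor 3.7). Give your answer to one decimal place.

Calculated osmolality = 2·Na + glucose/18 + BUN/2.8 + ethanol/3.7
= 2·143 + 93/18 + 10/2.8 + 232/3.7
= 286 + 5.17 + 3.57 + 62.70
= 357.44 mOsm/kg ≈ 357.4 mOsm/kg
Osmolar gap = measured − calculated = 360 − 357.4 = 2.6 mOsm/kg

2.6 mOsm/kg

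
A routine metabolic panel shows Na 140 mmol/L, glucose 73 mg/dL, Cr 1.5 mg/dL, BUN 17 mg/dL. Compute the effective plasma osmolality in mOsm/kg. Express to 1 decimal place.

Effective osmolality excludes urea (freely permeant across cell membranes):
2·Na + glucose/18
= 2·140 + 73/18
= 280 + 4.06
= 284.06 mOsm/kg

284.1 mOsm/kg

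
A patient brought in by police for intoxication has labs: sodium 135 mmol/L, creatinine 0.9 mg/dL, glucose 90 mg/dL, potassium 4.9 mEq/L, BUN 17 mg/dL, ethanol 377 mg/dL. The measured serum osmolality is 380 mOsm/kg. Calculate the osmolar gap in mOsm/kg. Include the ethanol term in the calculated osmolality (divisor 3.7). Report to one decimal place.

-3.0 mOsm/kg

Calculated osmolality = 2·Na + glucose/18 + BUN/2.8 + ethanol/3.7
= 2·135 + 90/18 + 17/2.8 + 377/3.7
= 270 + 5 + 6.07 + 101.89
= 382.96 mOsm/kg ≈ 383.0 mOsm/kg
Osmolar gap = measured − calculated = 380 − 383.0 = -3.0 mOsm/kg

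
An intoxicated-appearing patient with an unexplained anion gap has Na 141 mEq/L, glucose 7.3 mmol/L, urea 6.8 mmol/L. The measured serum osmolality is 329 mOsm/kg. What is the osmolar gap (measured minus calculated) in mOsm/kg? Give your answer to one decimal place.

Calculated osmolality = 2·Na + glucose + urea
= 2·141 + 7.3 + 6.8
= 282 + 7.30 + 6.80
= 296.1 mOsm/kg ≈ 296.1 mOsm/kg
Osmolar gap = measured − calculated = 329 − 296.1 = 32.9 mOsm/kg

32.9 mOsm/kg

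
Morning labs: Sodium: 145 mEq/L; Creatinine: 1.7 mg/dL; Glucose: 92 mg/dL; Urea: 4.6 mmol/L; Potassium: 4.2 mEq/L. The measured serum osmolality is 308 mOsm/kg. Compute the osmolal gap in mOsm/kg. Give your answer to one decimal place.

8.3 mOsm/kg

Calculated osmolality = 2·Na + glucose/18 + urea
= 2·145 + 92/18 + 4.6
= 290 + 5.11 + 4.60
= 299.71 mOsm/kg ≈ 299.7 mOsm/kg
Osmolar gap = measured − calculated = 308 − 299.7 = 8.3 mOsm/kg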